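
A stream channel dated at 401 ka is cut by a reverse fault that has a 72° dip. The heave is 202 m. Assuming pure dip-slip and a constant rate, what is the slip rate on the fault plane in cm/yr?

dip-slip = heave / cos(dip) = 202 m / cos(72°) = 653.7 m
rate = 653.7 m / 401 ka = 0.00163 m/yr = 0.163 cm/yr

0.163 cm/yr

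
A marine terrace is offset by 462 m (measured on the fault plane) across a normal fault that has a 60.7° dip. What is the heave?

heave = dip-slip × cos(dip) = 462 m × cos(60.7°) = 226 m

226 m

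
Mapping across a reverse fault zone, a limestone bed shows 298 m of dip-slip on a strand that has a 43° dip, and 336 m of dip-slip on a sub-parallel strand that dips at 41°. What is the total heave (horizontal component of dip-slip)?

heave_A = 298 × cos(43°) = 217.9 m
heave_B = 336 × cos(41°) = 253.6 m
total = 217.9 + 253.6 = 472 m

472 m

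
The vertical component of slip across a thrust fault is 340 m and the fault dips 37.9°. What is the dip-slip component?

dip-slip = throw / sin(dip) = 340 / sin(37.9°) = 553 m

553 m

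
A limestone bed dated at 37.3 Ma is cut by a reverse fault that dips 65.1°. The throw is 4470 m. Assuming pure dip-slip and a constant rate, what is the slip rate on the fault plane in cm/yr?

0.0132 cm/yr

dip-slip = throw / sin(dip) = 4470 m / sin(65.1°) = 4928 m
rate = 4928 m / 37.3 Ma = 0.000132 m/yr = 0.0132 cm/yr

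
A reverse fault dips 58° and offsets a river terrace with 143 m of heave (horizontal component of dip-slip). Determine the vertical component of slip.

229 m

throw = heave × tan(dip) = 143 × tan(58°) = 229 m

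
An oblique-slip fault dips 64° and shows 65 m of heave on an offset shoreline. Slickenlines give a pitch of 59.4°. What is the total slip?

172 m

dip-slip = heave / cos(dip) = 65 / cos(64°) = 148.3 m
net slip = dip-slip / sin(rake) = 148.3 / sin(59.4°) = 172 m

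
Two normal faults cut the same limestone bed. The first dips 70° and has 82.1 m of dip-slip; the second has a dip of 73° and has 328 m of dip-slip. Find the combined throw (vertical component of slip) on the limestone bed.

391 m

throw_A = 82.1 × sin(70°) = 77.15 m
throw_B = 328 × sin(73°) = 313.7 m
total = 77.15 + 313.7 = 391 m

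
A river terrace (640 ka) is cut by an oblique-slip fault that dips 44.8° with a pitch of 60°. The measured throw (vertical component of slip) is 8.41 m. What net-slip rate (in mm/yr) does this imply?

0.0215 mm/yr

dip-slip = throw / sin(dip) = 8.41 / sin(44.8°) = 11.94 m
net slip = dip-slip / sin(rake) = 11.94 / sin(60°) = 13.78 m
rate = 13.78 m / 640 ka = 0.0000215 m/yr = 0.0215 mm/yr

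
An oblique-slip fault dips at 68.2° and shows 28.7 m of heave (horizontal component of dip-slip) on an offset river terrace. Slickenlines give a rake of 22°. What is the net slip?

206 m

dip-slip = heave / cos(dip) = 28.7 / cos(68.2°) = 77.28 m
net slip = dip-slip / sin(rake) = 77.28 / sin(22°) = 206 m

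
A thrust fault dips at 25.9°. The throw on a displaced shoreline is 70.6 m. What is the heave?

145 m

heave = throw / tan(dip) = 70.6 / tan(25.9°) = 145 m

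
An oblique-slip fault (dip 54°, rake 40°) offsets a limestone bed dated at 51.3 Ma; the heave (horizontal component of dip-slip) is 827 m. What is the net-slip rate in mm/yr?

dip-slip = heave / cos(dip) = 827 / cos(54°) = 1407 m
net slip = dip-slip / sin(rake) = 1407 / sin(40°) = 2189 m
rate = 2189 m / 51.3 Ma = 0.0000427 m/yr = 0.0427 mm/yr

0.0427 mm/yr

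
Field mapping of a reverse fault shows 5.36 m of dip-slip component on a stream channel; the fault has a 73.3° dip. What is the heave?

1.54 m

heave = dip-slip × cos(dip) = 5.36 m × cos(73.3°) = 1.54 m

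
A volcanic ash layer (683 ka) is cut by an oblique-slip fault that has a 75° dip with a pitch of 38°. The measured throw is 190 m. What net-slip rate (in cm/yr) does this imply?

dip-slip = throw / sin(dip) = 190 / sin(75°) = 196.7 m
net slip = dip-slip / sin(rake) = 196.7 / sin(38°) = 319.5 m
rate = 319.5 m / 683 ka = 0.000468 m/yr = 0.0468 cm/yr

0.0468 cm/yr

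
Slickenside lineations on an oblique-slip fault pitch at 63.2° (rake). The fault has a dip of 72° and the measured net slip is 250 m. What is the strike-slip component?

113 m

strike-slip = net slip × cos(rake) = 250 m × cos(63.2°) = 113 m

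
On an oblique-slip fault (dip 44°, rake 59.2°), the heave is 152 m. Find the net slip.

dip-slip = heave / cos(dip) = 152 / cos(44°) = 211.3 m
net slip = dip-slip / sin(rake) = 211.3 / sin(59.2°) = 246 m

246 m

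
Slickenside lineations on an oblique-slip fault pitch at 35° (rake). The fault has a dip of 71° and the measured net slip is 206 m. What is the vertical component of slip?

112 m

dip-slip = net slip × sin(rake) = 206 m × sin(35°) = 118.2 m
throw = dip-slip × sin(dip) = 118.2 × sin(71°) = 112 m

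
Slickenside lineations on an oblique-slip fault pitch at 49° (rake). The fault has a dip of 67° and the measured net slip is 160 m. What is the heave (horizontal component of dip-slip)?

dip-slip = net slip × sin(rake) = 160 m × sin(49°) = 120.8 m
heave = dip-slip × cos(dip) = 120.8 × cos(67°) = 47.2 m

47.2 m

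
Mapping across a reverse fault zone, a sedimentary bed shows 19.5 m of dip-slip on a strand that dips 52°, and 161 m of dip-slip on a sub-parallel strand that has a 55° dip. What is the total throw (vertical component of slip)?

throw_A = 19.5 × sin(52°) = 15.37 m
throw_B = 161 × sin(55°) = 131.9 m
total = 15.37 + 131.9 = 147 m

147 m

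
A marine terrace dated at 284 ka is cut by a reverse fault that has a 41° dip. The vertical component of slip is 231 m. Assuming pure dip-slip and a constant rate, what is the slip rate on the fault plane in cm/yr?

0.124 cm/yr

dip-slip = throw / sin(dip) = 231 m / sin(41°) = 352.1 m
rate = 352.1 m / 284 ka = 0.00124 m/yr = 0.124 cm/yr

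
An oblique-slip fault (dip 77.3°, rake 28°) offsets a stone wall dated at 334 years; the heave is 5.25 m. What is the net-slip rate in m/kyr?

dip-slip = heave / cos(dip) = 5.25 / cos(77.3°) = 23.88 m
net slip = dip-slip / sin(rake) = 23.88 / sin(28°) = 50.87 m
rate = 50.87 m / 334 years = 0.152 m/yr = 152 m/kyr

152 m/kyr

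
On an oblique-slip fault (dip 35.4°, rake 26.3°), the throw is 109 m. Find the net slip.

425 m

dip-slip = throw / sin(dip) = 109 / sin(35.4°) = 188.2 m
net slip = dip-slip / sin(rake) = 188.2 / sin(26.3°) = 425 m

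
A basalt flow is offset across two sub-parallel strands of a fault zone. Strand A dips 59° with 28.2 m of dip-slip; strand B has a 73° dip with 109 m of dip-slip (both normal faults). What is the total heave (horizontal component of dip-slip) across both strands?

46.4 m

heave_A = 28.2 × cos(59°) = 14.52 m
heave_B = 109 × cos(73°) = 31.87 m
total = 14.52 + 31.87 = 46.4 m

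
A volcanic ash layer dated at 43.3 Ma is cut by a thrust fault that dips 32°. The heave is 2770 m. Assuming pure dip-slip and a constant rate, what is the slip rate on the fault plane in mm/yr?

dip-slip = heave / cos(dip) = 2770 m / cos(32°) = 3266 m
rate = 3266 m / 43.3 Ma = 0.0000754 m/yr = 0.0754 mm/yr

0.0754 mm/yr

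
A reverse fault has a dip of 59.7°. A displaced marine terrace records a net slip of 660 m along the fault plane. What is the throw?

throw = dip-slip × sin(dip) = 660 m × sin(59.7°) = 570 m

570 m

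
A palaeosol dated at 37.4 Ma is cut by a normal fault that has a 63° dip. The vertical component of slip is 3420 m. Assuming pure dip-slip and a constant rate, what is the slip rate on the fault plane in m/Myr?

103 m/Myr

dip-slip = throw / sin(dip) = 3420 m / sin(63°) = 3838 m
rate = 3838 m / 37.4 Ma = 0.000103 m/yr = 103 m/Myr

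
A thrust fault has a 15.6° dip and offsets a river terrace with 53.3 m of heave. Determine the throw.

14.9 m

throw = heave × tan(dip) = 53.3 × tan(15.6°) = 14.9 m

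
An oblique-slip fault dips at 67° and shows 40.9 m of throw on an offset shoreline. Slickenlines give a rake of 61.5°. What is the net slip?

50.6 m

dip-slip = throw / sin(dip) = 40.9 / sin(67°) = 44.43 m
net slip = dip-slip / sin(rake) = 44.43 / sin(61.5°) = 50.6 m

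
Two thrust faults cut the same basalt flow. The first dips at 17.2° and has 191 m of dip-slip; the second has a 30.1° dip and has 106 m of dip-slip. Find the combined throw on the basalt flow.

110 m

throw_A = 191 × sin(17.2°) = 56.48 m
throw_B = 106 × sin(30.1°) = 53.16 m
total = 56.48 + 53.16 = 110 m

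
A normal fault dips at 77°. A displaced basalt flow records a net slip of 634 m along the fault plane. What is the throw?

618 m

throw = dip-slip × sin(dip) = 634 m × sin(77°) = 618 m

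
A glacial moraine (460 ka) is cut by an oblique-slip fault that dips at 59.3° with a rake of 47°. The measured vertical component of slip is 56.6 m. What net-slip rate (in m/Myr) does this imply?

196 m/Myr

dip-slip = throw / sin(dip) = 56.6 / sin(59.3°) = 65.83 m
net slip = dip-slip / sin(rake) = 65.83 / sin(47°) = 90 m
rate = 90 m / 460 ka = 0.000196 m/yr = 196 m/Myr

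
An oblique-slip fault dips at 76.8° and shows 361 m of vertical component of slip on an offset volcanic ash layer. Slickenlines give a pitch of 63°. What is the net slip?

dip-slip = throw / sin(dip) = 361 / sin(76.8°) = 370.8 m
net slip = dip-slip / sin(rake) = 370.8 / sin(63°) = 416 m

416 m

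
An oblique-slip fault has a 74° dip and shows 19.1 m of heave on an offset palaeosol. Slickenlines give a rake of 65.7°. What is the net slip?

76 m

dip-slip = heave / cos(dip) = 19.1 / cos(74°) = 69.29 m
net slip = dip-slip / sin(rake) = 69.29 / sin(65.7°) = 76 m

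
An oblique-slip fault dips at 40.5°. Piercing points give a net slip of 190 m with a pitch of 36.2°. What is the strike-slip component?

153 m

strike-slip = net slip × cos(rake) = 190 m × cos(36.2°) = 153 m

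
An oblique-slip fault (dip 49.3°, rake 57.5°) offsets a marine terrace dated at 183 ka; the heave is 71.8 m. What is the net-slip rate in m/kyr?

dip-slip = heave / cos(dip) = 71.8 / cos(49.3°) = 110.1 m
net slip = dip-slip / sin(rake) = 110.1 / sin(57.5°) = 130.6 m
rate = 130.6 m / 183 ka = 0.000713 m/yr = 0.713 m/kyr

0.713 m/kyr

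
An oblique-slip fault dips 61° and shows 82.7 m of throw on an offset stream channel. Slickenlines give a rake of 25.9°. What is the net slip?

216 m

dip-slip = throw / sin(dip) = 82.7 / sin(61°) = 94.56 m
net slip = dip-slip / sin(rake) = 94.56 / sin(25.9°) = 216 m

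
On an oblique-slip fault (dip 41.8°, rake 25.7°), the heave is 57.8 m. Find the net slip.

dip-slip = heave / cos(dip) = 57.8 / cos(41.8°) = 77.53 m
net slip = dip-slip / sin(rake) = 77.53 / sin(25.7°) = 179 m

179 m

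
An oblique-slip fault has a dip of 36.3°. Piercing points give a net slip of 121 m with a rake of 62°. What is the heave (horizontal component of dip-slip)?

86.1 m

dip-slip = net slip × sin(rake) = 121 m × sin(62°) = 106.8 m
heave = dip-slip × cos(dip) = 106.8 × cos(36.3°) = 86.1 m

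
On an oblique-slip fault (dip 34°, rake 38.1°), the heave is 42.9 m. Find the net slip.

dip-slip = heave / cos(dip) = 42.9 / cos(34°) = 51.75 m
net slip = dip-slip / sin(rake) = 51.75 / sin(38.1°) = 83.9 m

83.9 m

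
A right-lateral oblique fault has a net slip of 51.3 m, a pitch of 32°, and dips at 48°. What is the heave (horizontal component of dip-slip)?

dip-slip = net slip × sin(rake) = 51.3 m × sin(32°) = 27.18 m
heave = dip-slip × cos(dip) = 27.18 × cos(48°) = 18.2 m

18.2 m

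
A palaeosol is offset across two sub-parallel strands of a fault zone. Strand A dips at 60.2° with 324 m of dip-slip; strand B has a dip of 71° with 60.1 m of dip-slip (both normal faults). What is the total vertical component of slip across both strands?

338 m

throw_A = 324 × sin(60.2°) = 281.2 m
throw_B = 60.1 × sin(71°) = 56.83 m
total = 281.2 + 56.83 = 338 m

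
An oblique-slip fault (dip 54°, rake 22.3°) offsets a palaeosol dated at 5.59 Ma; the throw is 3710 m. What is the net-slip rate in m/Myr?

dip-slip = throw / sin(dip) = 3710 / sin(54°) = 4586 m
net slip = dip-slip / sin(rake) = 4586 / sin(22.3°) = 12090 m
rate = 12090 m / 5.59 Ma = 0.00216 m/yr = 2160 m/Myr

2160 m/Myr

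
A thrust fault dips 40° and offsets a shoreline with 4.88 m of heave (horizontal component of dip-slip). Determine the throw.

4.09 m

throw = heave × tan(dip) = 4.88 × tan(40°) = 4.09 m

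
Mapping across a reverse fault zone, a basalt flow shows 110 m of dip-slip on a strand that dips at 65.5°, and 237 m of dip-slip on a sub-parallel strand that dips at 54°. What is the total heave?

185 m

heave_A = 110 × cos(65.5°) = 45.62 m
heave_B = 237 × cos(54°) = 139.3 m
total = 45.62 + 139.3 = 185 m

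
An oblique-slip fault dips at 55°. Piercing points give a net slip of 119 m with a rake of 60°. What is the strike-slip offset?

strike-slip = net slip × cos(rake) = 119 m × cos(60°) = 59.5 m

59.5 m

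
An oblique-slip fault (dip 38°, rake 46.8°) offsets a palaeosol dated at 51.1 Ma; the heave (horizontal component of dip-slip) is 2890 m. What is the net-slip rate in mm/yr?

dip-slip = heave / cos(dip) = 2890 / cos(38°) = 3667 m
net slip = dip-slip / sin(rake) = 3667 / sin(46.8°) = 5031 m
rate = 5031 m / 51.1 Ma = 0.0000985 m/yr = 0.0985 mm/yr

0.0985 mm/yr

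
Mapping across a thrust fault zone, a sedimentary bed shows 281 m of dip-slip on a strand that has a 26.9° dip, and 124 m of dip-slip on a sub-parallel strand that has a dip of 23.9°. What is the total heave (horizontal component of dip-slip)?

heave_A = 281 × cos(26.9°) = 250.6 m
heave_B = 124 × cos(23.9°) = 113.4 m
total = 250.6 + 113.4 = 364 m

364 m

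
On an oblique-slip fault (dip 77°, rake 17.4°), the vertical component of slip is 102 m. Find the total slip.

350 m

dip-slip = throw / sin(dip) = 102 / sin(77°) = 104.7 m
net slip = dip-slip / sin(rake) = 104.7 / sin(17.4°) = 350 m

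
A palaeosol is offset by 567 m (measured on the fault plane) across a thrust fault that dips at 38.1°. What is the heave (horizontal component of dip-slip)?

446 m

heave = dip-slip × cos(dip) = 567 m × cos(38.1°) = 446 m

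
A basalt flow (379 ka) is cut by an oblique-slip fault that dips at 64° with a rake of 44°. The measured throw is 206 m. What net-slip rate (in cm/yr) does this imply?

0.0871 cm/yr

dip-slip = throw / sin(dip) = 206 / sin(64°) = 229.2 m
net slip = dip-slip / sin(rake) = 229.2 / sin(44°) = 329.9 m
rate = 329.9 m / 379 ka = 0.000871 m/yr = 0.0871 cm/yr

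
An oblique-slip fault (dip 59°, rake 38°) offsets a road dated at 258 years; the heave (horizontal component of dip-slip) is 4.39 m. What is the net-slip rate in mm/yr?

53.7 mm/yr

dip-slip = heave / cos(dip) = 4.39 / cos(59°) = 8.524 m
net slip = dip-slip / sin(rake) = 8.524 / sin(38°) = 13.84 m
rate = 13.84 m / 258 years = 0.0537 m/yr = 53.7 mm/yr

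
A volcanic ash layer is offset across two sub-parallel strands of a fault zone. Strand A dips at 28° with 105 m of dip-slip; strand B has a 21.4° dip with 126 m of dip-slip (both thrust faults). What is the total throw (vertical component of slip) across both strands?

throw_A = 105 × sin(28°) = 49.29 m
throw_B = 126 × sin(21.4°) = 45.97 m
total = 49.29 + 45.97 = 95.3 m

95.3 m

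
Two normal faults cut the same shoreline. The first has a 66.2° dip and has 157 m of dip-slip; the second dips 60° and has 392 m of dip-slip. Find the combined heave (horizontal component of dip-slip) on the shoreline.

heave_A = 157 × cos(66.2°) = 63.36 m
heave_B = 392 × cos(60°) = 196 m
total = 63.36 + 196 = 259 m

259 m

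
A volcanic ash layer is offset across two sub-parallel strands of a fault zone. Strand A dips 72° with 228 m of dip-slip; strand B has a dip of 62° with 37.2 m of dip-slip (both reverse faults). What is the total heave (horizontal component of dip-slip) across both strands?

heave_A = 228 × cos(72°) = 70.46 m
heave_B = 37.2 × cos(62°) = 17.46 m
total = 70.46 + 17.46 = 87.9 m

87.9 m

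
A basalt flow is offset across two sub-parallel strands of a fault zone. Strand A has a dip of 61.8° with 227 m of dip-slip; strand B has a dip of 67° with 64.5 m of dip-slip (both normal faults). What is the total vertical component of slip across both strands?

259 m

throw_A = 227 × sin(61.8°) = 200.1 m
throw_B = 64.5 × sin(67°) = 59.37 m
total = 200.1 + 59.37 = 259 m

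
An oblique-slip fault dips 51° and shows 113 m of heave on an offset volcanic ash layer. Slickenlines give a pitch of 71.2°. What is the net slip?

190 m

dip-slip = heave / cos(dip) = 113 / cos(51°) = 179.6 m
net slip = dip-slip / sin(rake) = 179.6 / sin(71.2°) = 190 m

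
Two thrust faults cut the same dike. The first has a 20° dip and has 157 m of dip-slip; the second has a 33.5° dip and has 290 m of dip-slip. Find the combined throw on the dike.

214 m

throw_A = 157 × sin(20°) = 53.70 m
throw_B = 290 × sin(33.5°) = 160.1 m
total = 53.70 + 160.1 = 214 m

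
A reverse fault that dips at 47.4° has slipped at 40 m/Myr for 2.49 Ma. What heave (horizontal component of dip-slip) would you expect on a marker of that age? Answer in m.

dip-slip = rate × time = 40 m/Myr × 2.49 Ma = 99.60 m
heave = dip-slip × cos(dip) = 99.60 × cos(47.4°) = 67.4 m

67.4 m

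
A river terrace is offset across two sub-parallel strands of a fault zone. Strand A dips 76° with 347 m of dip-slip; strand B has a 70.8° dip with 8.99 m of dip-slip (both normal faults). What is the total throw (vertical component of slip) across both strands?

throw_A = 347 × sin(76°) = 336.7 m
throw_B = 8.99 × sin(70.8°) = 8.490 m
total = 336.7 + 8.490 = 345 m

345 m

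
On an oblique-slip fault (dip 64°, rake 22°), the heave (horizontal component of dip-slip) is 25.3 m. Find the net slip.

dip-slip = heave / cos(dip) = 25.3 / cos(64°) = 57.71 m
net slip = dip-slip / sin(rake) = 57.71 / sin(22°) = 154 m

154 m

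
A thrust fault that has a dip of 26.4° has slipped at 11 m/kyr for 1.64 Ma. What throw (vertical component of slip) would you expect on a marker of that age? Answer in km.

dip-slip = rate × time = 11 m/kyr × 1.64 Ma = 18040 m
throw = dip-slip × sin(dip) = 18040 × sin(26.4°) = 8020 m = 8.02 km

8.02 km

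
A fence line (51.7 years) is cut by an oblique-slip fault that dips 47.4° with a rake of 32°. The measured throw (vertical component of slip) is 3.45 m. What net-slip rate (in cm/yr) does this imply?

17.1 cm/yr

dip-slip = throw / sin(dip) = 3.45 / sin(47.4°) = 4.687 m
net slip = dip-slip / sin(rake) = 4.687 / sin(32°) = 8.845 m
rate = 8.845 m / 51.7 years = 0.171 m/yr = 17.1 cm/yr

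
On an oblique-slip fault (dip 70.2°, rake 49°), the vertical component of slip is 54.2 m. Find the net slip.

dip-slip = throw / sin(dip) = 54.2 / sin(70.2°) = 57.61 m
net slip = dip-slip / sin(rake) = 57.61 / sin(49°) = 76.3 m

76.3 m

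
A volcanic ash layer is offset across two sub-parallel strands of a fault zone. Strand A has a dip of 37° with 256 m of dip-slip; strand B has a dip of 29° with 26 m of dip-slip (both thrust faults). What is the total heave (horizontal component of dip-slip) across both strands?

227 m

heave_A = 256 × cos(37°) = 204.5 m
heave_B = 26 × cos(29°) = 22.74 m
total = 204.5 + 22.74 = 227 m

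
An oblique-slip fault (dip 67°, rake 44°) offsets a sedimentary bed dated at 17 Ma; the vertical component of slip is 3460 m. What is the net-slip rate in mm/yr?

0.318 mm/yr

dip-slip = throw / sin(dip) = 3460 / sin(67°) = 3759 m
net slip = dip-slip / sin(rake) = 3759 / sin(44°) = 5411 m
rate = 5411 m / 17 Ma = 0.000318 m/yr = 0.318 mm/yr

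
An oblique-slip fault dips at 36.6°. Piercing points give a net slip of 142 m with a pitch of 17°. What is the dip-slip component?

dip-slip = net slip × sin(rake) = 142 m × sin(17°) = 41.5 m

41.5 m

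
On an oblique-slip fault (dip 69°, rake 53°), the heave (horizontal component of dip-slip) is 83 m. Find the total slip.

dip-slip = heave / cos(dip) = 83 / cos(69°) = 231.6 m
net slip = dip-slip / sin(rake) = 231.6 / sin(53°) = 290 m

290 m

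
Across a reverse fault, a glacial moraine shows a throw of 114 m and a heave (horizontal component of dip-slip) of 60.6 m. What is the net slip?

129 m

net slip = √(throw² + heave²) = √(114² + 60.6²) = 129 m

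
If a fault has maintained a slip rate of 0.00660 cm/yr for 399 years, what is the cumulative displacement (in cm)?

2.63 cm

slip = rate × time = 0.00660 cm/yr × 399 years = 0.0263 m = 2.63 cm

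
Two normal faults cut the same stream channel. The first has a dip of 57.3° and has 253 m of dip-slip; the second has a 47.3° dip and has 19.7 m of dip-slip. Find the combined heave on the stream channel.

150 m

heave_A = 253 × cos(57.3°) = 136.7 m
heave_B = 19.7 × cos(47.3°) = 13.36 m
total = 136.7 + 13.36 = 150 m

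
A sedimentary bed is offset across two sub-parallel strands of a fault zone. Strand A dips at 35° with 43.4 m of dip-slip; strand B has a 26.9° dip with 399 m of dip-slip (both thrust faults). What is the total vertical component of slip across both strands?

205 m

throw_A = 43.4 × sin(35°) = 24.89 m
throw_B = 399 × sin(26.9°) = 180.5 m
total = 24.89 + 180.5 = 205 m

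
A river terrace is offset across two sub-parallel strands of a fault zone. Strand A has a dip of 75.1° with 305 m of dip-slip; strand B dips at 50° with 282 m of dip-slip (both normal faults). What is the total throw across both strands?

throw_A = 305 × sin(75.1°) = 294.7 m
throw_B = 282 × sin(50°) = 216 m
total = 294.7 + 216 = 511 m

511 m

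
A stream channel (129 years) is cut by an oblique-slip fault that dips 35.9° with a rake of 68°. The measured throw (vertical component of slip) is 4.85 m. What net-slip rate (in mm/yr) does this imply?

69.2 mm/yr

dip-slip = throw / sin(dip) = 4.85 / sin(35.9°) = 8.271 m
net slip = dip-slip / sin(rake) = 8.271 / sin(68°) = 8.921 m
rate = 8.921 m / 129 years = 0.0692 m/yr = 69.2 mm/yr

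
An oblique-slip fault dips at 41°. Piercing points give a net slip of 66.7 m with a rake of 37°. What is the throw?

dip-slip = net slip × sin(rake) = 66.7 m × sin(37°) = 40.14 m
throw = dip-slip × sin(dip) = 40.14 × sin(41°) = 26.3 m

26.3 m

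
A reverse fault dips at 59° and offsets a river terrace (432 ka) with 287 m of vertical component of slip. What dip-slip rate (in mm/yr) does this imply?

dip-slip = throw / sin(dip) = 287 m / sin(59°) = 334.8 m
rate = 334.8 m / 432 ka = 0.000775 m/yr = 0.775 mm/yr

0.775 mm/yr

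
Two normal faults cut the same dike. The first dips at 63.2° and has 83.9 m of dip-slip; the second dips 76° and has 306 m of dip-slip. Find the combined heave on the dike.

112 m

heave_A = 83.9 × cos(63.2°) = 37.83 m
heave_B = 306 × cos(76°) = 74.03 m
total = 37.83 + 74.03 = 112 m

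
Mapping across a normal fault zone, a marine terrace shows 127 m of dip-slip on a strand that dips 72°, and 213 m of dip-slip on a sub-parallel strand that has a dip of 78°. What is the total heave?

83.5 m

heave_A = 127 × cos(72°) = 39.25 m
heave_B = 213 × cos(78°) = 44.29 m
total = 39.25 + 44.29 = 83.5 m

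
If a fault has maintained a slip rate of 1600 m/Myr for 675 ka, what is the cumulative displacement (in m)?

1080 m

slip = rate × time = 1600 m/Myr × 675 ka = 1080 m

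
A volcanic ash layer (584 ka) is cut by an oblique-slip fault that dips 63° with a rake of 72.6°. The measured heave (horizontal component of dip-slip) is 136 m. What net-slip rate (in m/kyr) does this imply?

0.538 m/kyr

dip-slip = heave / cos(dip) = 136 / cos(63°) = 299.6 m
net slip = dip-slip / sin(rake) = 299.6 / sin(72.6°) = 313.9 m
rate = 313.9 m / 584 ka = 0.000538 m/yr = 0.538 m/kyr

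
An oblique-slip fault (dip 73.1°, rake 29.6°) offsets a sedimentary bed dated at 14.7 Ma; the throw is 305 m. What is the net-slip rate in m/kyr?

0.0439 m/kyr

dip-slip = throw / sin(dip) = 305 / sin(73.1°) = 318.8 m
net slip = dip-slip / sin(rake) = 318.8 / sin(29.6°) = 645.4 m
rate = 645.4 m / 14.7 Ma = 0.0000439 m/yr = 0.0439 m/kyr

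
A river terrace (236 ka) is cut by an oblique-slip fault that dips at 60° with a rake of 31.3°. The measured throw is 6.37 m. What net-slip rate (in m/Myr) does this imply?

dip-slip = throw / sin(dip) = 6.37 / sin(60°) = 7.355 m
net slip = dip-slip / sin(rake) = 7.355 / sin(31.3°) = 14.16 m
rate = 14.16 m / 236 ka = 0.0000600 m/yr = 60 m/Myr

60 m/Myr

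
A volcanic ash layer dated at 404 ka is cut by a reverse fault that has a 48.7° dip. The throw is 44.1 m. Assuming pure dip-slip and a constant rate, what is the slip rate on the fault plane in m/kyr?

0.145 m/kyr

dip-slip = throw / sin(dip) = 44.1 m / sin(48.7°) = 58.70 m
rate = 58.70 m / 404 ka = 0.000145 m/yr = 0.145 m/kyr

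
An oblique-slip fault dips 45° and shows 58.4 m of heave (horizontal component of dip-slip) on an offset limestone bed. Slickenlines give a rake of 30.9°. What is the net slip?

161 m

dip-slip = heave / cos(dip) = 58.4 / cos(45°) = 82.59 m
net slip = dip-slip / sin(rake) = 82.59 / sin(30.9°) = 161 m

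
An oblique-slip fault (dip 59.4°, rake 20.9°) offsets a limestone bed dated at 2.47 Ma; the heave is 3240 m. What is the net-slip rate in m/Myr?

dip-slip = heave / cos(dip) = 3240 / cos(59.4°) = 6365 m
net slip = dip-slip / sin(rake) = 6365 / sin(20.9°) = 17840 m
rate = 17840 m / 2.47 Ma = 0.00722 m/yr = 7220 m/Myr

7220 m/Myr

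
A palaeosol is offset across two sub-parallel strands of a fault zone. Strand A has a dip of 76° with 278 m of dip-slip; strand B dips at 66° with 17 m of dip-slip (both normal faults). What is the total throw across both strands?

throw_A = 278 × sin(76°) = 269.7 m
throw_B = 17 × sin(66°) = 15.53 m
total = 269.7 + 15.53 = 285 m

285 m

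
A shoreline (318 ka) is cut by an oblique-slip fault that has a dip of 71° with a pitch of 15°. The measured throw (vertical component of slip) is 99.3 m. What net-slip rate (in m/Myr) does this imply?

1280 m/Myr

dip-slip = throw / sin(dip) = 99.3 / sin(71°) = 105 m
net slip = dip-slip / sin(rake) = 105 / sin(15°) = 405.8 m
rate = 405.8 m / 318 ka = 0.00128 m/yr = 1280 m/Myr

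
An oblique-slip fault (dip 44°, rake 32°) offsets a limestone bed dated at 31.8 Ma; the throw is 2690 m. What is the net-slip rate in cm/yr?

0.0230 cm/yr

dip-slip = throw / sin(dip) = 2690 / sin(44°) = 3872 m
net slip = dip-slip / sin(rake) = 3872 / sin(32°) = 7308 m
rate = 7308 m / 31.8 Ma = 0.000230 m/yr = 0.0230 cm/yr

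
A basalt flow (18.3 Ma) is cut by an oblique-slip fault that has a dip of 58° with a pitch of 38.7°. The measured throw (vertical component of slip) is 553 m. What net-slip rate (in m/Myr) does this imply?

dip-slip = throw / sin(dip) = 553 / sin(58°) = 652.1 m
net slip = dip-slip / sin(rake) = 652.1 / sin(38.7°) = 1043 m
rate = 1043 m / 18.3 Ma = 0.0000570 m/yr = 57 m/Myr

57 m/Myr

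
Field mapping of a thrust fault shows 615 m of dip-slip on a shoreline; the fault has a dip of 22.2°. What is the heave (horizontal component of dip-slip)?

569 m

heave = dip-slip × cos(dip) = 615 m × cos(22.2°) = 569 m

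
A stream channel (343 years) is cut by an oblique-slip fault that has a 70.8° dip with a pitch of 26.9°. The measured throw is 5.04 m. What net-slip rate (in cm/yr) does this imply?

dip-slip = throw / sin(dip) = 5.04 / sin(70.8°) = 5.337 m
net slip = dip-slip / sin(rake) = 5.337 / sin(26.9°) = 11.80 m
rate = 11.80 m / 343 years = 0.0344 m/yr = 3.44 cm/yr

3.44 cm/yr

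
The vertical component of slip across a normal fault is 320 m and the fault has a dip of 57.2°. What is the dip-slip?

381 m

dip-slip = throw / sin(dip) = 320 / sin(57.2°) = 381 m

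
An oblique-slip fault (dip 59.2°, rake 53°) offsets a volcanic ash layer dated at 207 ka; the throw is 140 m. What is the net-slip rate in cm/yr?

dip-slip = throw / sin(dip) = 140 / sin(59.2°) = 163 m
net slip = dip-slip / sin(rake) = 163 / sin(53°) = 204.1 m
rate = 204.1 m / 207 ka = 0.000986 m/yr = 0.0986 cm/yr

0.0986 cm/yr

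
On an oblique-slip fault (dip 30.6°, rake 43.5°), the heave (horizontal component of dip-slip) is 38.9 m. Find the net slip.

dip-slip = heave / cos(dip) = 38.9 / cos(30.6°) = 45.19 m
net slip = dip-slip / sin(rake) = 45.19 / sin(43.5°) = 65.7 m

65.7 m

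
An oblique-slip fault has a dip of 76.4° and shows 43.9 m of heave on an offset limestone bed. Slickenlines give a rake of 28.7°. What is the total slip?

389 m

dip-slip = heave / cos(dip) = 43.9 / cos(76.4°) = 186.7 m
net slip = dip-slip / sin(rake) = 186.7 / sin(28.7°) = 389 m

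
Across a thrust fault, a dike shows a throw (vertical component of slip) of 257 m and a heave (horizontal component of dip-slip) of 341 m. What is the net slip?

net slip = √(throw² + heave²) = √(257² + 341²) = 427 m

427 m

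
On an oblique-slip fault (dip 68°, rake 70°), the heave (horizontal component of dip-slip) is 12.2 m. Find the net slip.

dip-slip = heave / cos(dip) = 12.2 / cos(68°) = 32.57 m
net slip = dip-slip / sin(rake) = 32.57 / sin(70°) = 34.7 m

34.7 m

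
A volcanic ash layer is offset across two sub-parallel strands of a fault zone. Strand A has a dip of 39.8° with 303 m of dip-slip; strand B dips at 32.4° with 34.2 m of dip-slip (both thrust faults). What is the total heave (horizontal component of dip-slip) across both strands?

262 m

heave_A = 303 × cos(39.8°) = 232.8 m
heave_B = 34.2 × cos(32.4°) = 28.88 m
total = 232.8 + 28.88 = 262 m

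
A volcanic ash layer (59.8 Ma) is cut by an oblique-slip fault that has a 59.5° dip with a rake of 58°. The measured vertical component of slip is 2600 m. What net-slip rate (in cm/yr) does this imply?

dip-slip = throw / sin(dip) = 2600 / sin(59.5°) = 3018 m
net slip = dip-slip / sin(rake) = 3018 / sin(58°) = 3558 m
rate = 3558 m / 59.8 Ma = 0.0000595 m/yr = 0.00595 cm/yr

0.00595 cm/yr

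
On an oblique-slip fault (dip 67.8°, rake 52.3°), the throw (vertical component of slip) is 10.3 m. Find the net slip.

14.1 m

dip-slip = throw / sin(dip) = 10.3 / sin(67.8°) = 11.12 m
net slip = dip-slip / sin(rake) = 11.12 / sin(52.3°) = 14.1 m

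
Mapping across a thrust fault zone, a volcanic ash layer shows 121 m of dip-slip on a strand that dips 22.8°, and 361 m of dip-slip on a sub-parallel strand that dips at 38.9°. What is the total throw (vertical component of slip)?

274 m

throw_A = 121 × sin(22.8°) = 46.89 m
throw_B = 361 × sin(38.9°) = 226.7 m
total = 46.89 + 226.7 = 274 m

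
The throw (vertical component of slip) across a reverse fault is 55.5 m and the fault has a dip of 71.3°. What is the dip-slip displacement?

58.6 m

dip-slip = throw / sin(dip) = 55.5 / sin(71.3°) = 58.6 m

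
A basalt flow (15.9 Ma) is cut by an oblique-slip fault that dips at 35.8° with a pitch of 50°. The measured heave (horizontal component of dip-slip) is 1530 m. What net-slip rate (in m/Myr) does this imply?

155 m/Myr

dip-slip = heave / cos(dip) = 1530 / cos(35.8°) = 1886 m
net slip = dip-slip / sin(rake) = 1886 / sin(50°) = 2463 m
rate = 2463 m / 15.9 Ma = 0.000155 m/yr = 155 m/Myr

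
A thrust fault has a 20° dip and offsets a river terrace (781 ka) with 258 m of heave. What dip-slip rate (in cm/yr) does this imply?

0.0352 cm/yr

dip-slip = heave / cos(dip) = 258 m / cos(20°) = 274.6 m
rate = 274.6 m / 781 ka = 0.000352 m/yr = 0.0352 cm/yr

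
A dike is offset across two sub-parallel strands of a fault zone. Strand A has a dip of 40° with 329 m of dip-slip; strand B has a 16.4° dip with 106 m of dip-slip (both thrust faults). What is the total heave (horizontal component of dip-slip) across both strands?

354 m

heave_A = 329 × cos(40°) = 252 m
heave_B = 106 × cos(16.4°) = 101.7 m
total = 252 + 101.7 = 354 m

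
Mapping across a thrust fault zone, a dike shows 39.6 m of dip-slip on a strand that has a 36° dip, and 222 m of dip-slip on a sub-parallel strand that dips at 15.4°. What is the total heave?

246 m

heave_A = 39.6 × cos(36°) = 32.04 m
heave_B = 222 × cos(15.4°) = 214 m
total = 32.04 + 214 = 246 m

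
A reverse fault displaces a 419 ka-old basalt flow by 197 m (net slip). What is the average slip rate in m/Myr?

470 m/Myr

rate = 197 m / 419 ka = 0.000470 m/yr = 470 m/Myr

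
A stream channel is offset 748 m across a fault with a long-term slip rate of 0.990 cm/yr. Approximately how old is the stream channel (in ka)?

75.6 ka

age = offset / rate = 748 m / (0.990 cm/yr) = 75600 yr = 75.6 ka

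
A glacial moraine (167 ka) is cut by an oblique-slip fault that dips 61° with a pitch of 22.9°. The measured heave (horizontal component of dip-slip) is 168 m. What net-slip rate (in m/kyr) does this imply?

5.33 m/kyr

dip-slip = heave / cos(dip) = 168 / cos(61°) = 346.5 m
net slip = dip-slip / sin(rake) = 346.5 / sin(22.9°) = 890.5 m
rate = 890.5 m / 167 ka = 0.00533 m/yr = 5.33 m/kyr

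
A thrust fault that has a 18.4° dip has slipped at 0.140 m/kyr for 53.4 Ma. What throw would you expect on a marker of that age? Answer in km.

2.36 km

dip-slip = rate × time = 0.140 m/kyr × 53.4 Ma = 7476 m
throw = dip-slip × sin(dip) = 7476 × sin(18.4°) = 2360 m = 2.36 km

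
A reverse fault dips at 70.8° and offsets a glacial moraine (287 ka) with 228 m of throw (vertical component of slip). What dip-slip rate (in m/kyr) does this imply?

dip-slip = throw / sin(dip) = 228 m / sin(70.8°) = 241.4 m
rate = 241.4 m / 287 ka = 0.000841 m/yr = 0.841 m/kyr

0.841 m/kyr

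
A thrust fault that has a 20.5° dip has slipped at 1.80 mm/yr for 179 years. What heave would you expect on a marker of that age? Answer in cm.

30.2 cm

dip-slip = rate × time = 1.80 mm/yr × 179 years = 0.3222 m
heave = dip-slip × cos(dip) = 0.3222 × cos(20.5°) = 0.302 m = 30.2 cm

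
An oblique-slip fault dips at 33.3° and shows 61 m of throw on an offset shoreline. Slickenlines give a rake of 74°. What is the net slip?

dip-slip = throw / sin(dip) = 61 / sin(33.3°) = 111.1 m
net slip = dip-slip / sin(rake) = 111.1 / sin(74°) = 116 m

116 m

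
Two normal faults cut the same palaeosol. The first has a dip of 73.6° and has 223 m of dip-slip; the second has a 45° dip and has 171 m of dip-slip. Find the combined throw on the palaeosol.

335 m

throw_A = 223 × sin(73.6°) = 213.9 m
throw_B = 171 × sin(45°) = 120.9 m
total = 213.9 + 120.9 = 335 m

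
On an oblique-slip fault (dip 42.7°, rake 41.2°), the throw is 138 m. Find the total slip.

309 m

dip-slip = throw / sin(dip) = 138 / sin(42.7°) = 203.5 m
net slip = dip-slip / sin(rake) = 203.5 / sin(41.2°) = 309 m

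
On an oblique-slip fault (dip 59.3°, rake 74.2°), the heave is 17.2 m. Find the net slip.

dip-slip = heave / cos(dip) = 17.2 / cos(59.3°) = 33.69 m
net slip = dip-slip / sin(rake) = 33.69 / sin(74.2°) = 35 m

35 m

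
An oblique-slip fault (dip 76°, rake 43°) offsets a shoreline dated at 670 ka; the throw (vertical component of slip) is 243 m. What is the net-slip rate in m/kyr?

dip-slip = throw / sin(dip) = 243 / sin(76°) = 250.4 m
net slip = dip-slip / sin(rake) = 250.4 / sin(43°) = 367.2 m
rate = 367.2 m / 670 ka = 0.000548 m/yr = 0.548 m/kyr

0.548 m/kyr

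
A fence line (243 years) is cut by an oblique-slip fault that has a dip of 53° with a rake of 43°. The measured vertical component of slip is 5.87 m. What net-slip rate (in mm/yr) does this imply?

44.4 mm/yr

dip-slip = throw / sin(dip) = 5.87 / sin(53°) = 7.350 m
net slip = dip-slip / sin(rake) = 7.350 / sin(43°) = 10.78 m
rate = 10.78 m / 243 years = 0.0444 m/yr = 44.4 mm/yr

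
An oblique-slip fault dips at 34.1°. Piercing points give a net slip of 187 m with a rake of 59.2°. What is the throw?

dip-slip = net slip × sin(rake) = 187 m × sin(59.2°) = 160.6 m
throw = dip-slip × sin(dip) = 160.6 × sin(34.1°) = 90.1 m

90.1 m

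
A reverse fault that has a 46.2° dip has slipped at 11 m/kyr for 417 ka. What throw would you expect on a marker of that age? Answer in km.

dip-slip = rate × time = 11 m/kyr × 417 ka = 4587 m
throw = dip-slip × sin(dip) = 4587 × sin(46.2°) = 3310 m = 3.31 km

3.31 km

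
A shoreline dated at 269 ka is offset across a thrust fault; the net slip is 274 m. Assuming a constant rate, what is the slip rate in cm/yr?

0.102 cm/yr

rate = 274 m / 269 ka = 0.00102 m/yr = 0.102 cm/yr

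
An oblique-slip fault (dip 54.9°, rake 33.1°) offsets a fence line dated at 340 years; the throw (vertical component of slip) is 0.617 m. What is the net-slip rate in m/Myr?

4060 m/Myr

dip-slip = throw / sin(dip) = 0.617 / sin(54.9°) = 0.7541 m
net slip = dip-slip / sin(rake) = 0.7541 / sin(33.1°) = 1.381 m
rate = 1.381 m / 340 years = 0.00406 m/yr = 4060 m/Myr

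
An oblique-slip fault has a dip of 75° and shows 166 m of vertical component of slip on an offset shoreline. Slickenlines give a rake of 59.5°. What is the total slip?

dip-slip = throw / sin(dip) = 166 / sin(75°) = 171.9 m
net slip = dip-slip / sin(rake) = 171.9 / sin(59.5°) = 199 m

199 m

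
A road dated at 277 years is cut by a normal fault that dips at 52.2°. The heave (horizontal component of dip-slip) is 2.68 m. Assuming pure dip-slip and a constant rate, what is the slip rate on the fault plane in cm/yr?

1.58 cm/yr

dip-slip = heave / cos(dip) = 2.68 m / cos(52.2°) = 4.373 m
rate = 4.373 m / 277 years = 0.0158 m/yr = 1.58 cm/yr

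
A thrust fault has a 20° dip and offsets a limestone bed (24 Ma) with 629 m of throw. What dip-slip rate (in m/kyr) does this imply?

0.0766 m/kyr

dip-slip = throw / sin(dip) = 629 m / sin(20°) = 1839 m
rate = 1839 m / 24 Ma = 0.0000766 m/yr = 0.0766 m/kyr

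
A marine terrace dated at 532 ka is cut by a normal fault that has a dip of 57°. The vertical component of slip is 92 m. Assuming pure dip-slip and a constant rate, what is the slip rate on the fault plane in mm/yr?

0.206 mm/yr

dip-slip = throw / sin(dip) = 92 m / sin(57°) = 109.7 m
rate = 109.7 m / 532 ka = 0.000206 m/yr = 0.206 mm/yr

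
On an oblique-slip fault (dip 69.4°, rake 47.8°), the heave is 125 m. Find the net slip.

480 m

dip-slip = heave / cos(dip) = 125 / cos(69.4°) = 355.3 m
net slip = dip-slip / sin(rake) = 355.3 / sin(47.8°) = 480 m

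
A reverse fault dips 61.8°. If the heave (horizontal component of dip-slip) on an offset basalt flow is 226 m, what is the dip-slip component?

478 m

dip-slip = heave / cos(dip) = 226 / cos(61.8°) = 478 m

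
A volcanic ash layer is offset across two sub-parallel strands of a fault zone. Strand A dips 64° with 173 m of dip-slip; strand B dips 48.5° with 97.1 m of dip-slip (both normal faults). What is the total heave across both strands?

heave_A = 173 × cos(64°) = 75.84 m
heave_B = 97.1 × cos(48.5°) = 64.34 m
total = 75.84 + 64.34 = 140 m

140 m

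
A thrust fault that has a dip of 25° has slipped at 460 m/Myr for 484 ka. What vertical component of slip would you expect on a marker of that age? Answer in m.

dip-slip = rate × time = 460 m/Myr × 484 ka = 222.6 m
throw = dip-slip × sin(dip) = 222.6 × sin(25°) = 94.1 m

94.1 m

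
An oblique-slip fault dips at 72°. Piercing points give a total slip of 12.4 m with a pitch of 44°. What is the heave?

2.66 m

dip-slip = net slip × sin(rake) = 12.4 m × sin(44°) = 8.614 m
heave = dip-slip × cos(dip) = 8.614 × cos(72°) = 2.66 m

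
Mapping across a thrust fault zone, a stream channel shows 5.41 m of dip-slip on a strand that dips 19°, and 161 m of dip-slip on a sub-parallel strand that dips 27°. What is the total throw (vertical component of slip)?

throw_A = 5.41 × sin(19°) = 1.761 m
throw_B = 161 × sin(27°) = 73.09 m
total = 1.761 + 73.09 = 74.9 m

74.9 m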